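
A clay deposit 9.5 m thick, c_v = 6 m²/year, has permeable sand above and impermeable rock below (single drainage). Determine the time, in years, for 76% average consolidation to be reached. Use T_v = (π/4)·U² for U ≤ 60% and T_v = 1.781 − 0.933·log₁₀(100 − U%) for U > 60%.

Drainage path length: H_d = H = 9.5 m (single drainage).
U > 60%: T_v = 1.781 − 0.933·log₁₀(100 − 76) = 0.49326.
t = T_v·H_d²/c_v = 0.49326×9.5²/6 = 7.419 years.

t ≈ 7.42 years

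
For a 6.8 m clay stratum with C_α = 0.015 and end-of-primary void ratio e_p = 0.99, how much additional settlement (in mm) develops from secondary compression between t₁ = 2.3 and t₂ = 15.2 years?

S_s ≈ 42 mm

Secondary compression: S_s = C_α·H/(1+e_p)·log₁₀(t₂/t₁)
S_s = 0.015×6.8/(1+0.99)×log₁₀(15.2/2.3)
    = 0.05126 × 0.8201 = 0.04204 m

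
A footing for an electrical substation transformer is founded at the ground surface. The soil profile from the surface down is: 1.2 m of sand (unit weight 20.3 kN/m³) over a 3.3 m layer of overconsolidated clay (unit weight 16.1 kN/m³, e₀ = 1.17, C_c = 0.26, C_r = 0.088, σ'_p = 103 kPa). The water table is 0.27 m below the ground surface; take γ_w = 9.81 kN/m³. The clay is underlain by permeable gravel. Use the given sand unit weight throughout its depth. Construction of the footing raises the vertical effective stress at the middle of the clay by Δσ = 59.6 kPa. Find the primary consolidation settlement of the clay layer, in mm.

Mid-depth of clay below the ground surface: z = 1.2 + 3.3/2 = 2.85 m.
Total vertical stress at mid-clay: σ_v = 20.3×1.2 + 16.1×1.65 = 50.925 kPa.
Pore pressure: u = 9.81×(2.85 − 0.27) = 25.31 kPa.
Initial effective stress: σ'_0 = σ_v − u = 50.925 − 25.31 = 25.615 kPa.
Final effective stress: σ'_f = 25.615 + 59.6 = 85.215 kPa.
σ'_f = 85.215 ≤ σ'_p = 103 kPa, so the clay remains overconsolidated and only the recompression index applies:
S_c = C_r·H/(1+e₀)·log₁₀(σ'_f/σ'_0) = 0.088×3.3/2.17×log₁₀(85.215/25.615)
    = 0.13382 × 0.52202 = 0.06986 m

S_c ≈ 69.9 mm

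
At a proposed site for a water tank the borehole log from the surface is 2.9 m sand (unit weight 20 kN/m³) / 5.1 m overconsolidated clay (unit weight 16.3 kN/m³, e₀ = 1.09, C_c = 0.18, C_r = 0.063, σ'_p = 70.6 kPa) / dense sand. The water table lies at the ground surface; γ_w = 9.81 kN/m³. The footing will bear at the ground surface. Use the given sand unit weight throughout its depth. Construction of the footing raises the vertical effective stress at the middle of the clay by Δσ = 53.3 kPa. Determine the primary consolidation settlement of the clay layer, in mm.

S_c ≈ 93.7 mm

Mid-depth of clay below the ground surface: z = 2.9 + 5.1/2 = 5.45 m.
Total vertical stress at mid-clay: σ_v = 20×2.9 + 16.3×2.55 = 99.565 kPa.
Pore pressure: u = 9.81×(5.45 − 0) = 53.465 kPa.
Initial effective stress: σ'_0 = σ_v − u = 99.565 − 53.465 = 46.1 kPa.
Final effective stress: σ'_f = 46.1 + 53.3 = 99.4 kPa.
σ'_f = 99.4 > σ'_p = 70.6 kPa, so the stress path crosses the preconsolidation pressure — recompression up to σ'_p, then virgin compression beyond:
S_c = H/(1+e₀)·[C_r·log₁₀(σ'_p/σ'_0) + C_c·log₁₀(σ'_f/σ'_p)]
    = 5.1/2.09 × [0.063×log₁₀(70.6/46.1) + 0.18×log₁₀(99.4/70.6)]
    = 2.4402 × [0.011662 + 0.026745] = 0.09372 m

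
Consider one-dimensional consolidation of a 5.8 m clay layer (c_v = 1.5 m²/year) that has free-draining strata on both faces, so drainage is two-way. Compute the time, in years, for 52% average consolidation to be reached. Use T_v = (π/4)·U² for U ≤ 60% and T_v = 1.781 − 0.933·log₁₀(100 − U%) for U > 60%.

Drainage path length: H_d = H/2 = 2.9 m (double drainage).
U ≤ 60%: T_v = (π/4)·U² = (π/4)×0.52² = 0.21237.
t = T_v·H_d²/c_v = 0.21237×2.9²/1.5 = 1.191 years.

t ≈ 1.19 years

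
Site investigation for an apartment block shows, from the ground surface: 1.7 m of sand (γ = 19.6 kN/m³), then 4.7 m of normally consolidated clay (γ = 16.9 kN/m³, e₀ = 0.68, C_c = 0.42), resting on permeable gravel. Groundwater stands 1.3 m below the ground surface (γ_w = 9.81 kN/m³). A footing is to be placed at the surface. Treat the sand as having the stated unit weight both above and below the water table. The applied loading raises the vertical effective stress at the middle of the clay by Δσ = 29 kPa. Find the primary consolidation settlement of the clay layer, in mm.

Mid-depth of clay below the ground surface: z = 1.7 + 4.7/2 = 4.05 m.
Total vertical stress at mid-clay: σ_v = 19.6×1.7 + 16.9×2.35 = 73.035 kPa.
Pore pressure: u = 9.81×(4.05 − 1.3) = 26.978 kPa.
Initial effective stress: σ'_0 = σ_v − u = 73.035 − 26.978 = 46.057 kPa.
Final effective stress: σ'_f = σ'_0 + Δσ = 46.057 + 29 = 75.057 kPa.
Normally consolidated clay, so the full stress increment lies on the virgin compression line:
S_c = C_c·H/(1+e₀)·log₁₀(σ'_f/σ'_0) = 0.42×4.7/(1+0.68)×log₁₀(75.057/46.057)
    = 1.175 × 0.2121 = 0.2492 m

S_c ≈ 249 mm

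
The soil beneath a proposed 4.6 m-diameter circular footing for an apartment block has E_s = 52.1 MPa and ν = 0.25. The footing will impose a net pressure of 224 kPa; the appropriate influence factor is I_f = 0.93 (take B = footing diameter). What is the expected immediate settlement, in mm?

Immediate (elastic) settlement: S_e = q·B·(1−ν²)/E_s · I_f.
E_s = 52.1 MPa = 52100 kPa.
S_e = 224 × 4.6 × (1 − 0.25²) / 52100 × 0.93
    = 224 × 4.6 × 0.9375 / 52100 × 0.93
    = 0.01724 m = 17.24 mm

S_e ≈ 17.2 mm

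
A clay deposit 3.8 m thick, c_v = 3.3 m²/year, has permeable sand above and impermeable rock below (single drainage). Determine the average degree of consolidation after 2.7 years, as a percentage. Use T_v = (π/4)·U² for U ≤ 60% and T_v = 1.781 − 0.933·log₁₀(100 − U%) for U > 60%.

Drainage path length: H_d = H = 3.8 m (single drainage).
T_v = c_v·t/H_d² = 3.3×2.7/3.8² = 0.61704.
T_v = 0.61704 corresponds to the U > 60% branch:
U = 1 − 10^((1.781 − T_v)/0.933)/100 = 0.8232

U ≈ 82.3 %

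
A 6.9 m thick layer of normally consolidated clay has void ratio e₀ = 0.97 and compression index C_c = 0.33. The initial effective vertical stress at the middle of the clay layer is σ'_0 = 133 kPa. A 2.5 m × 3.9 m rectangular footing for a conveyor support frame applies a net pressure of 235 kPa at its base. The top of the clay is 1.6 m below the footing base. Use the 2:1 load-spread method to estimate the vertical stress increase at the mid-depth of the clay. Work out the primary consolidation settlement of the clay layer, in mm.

Mid-depth of clay below the footing base: z = 1.6 + 6.9/2 = 5.05 m.
Stress increase at mid-clay by the 2:1 spreading method:
Δσ = qBL/((B+z)(L+z)) = 235×2.5×3.9/((2.5+5.05)(3.9+5.05)) = 33.908 kPa
Final effective stress: σ'_f = σ'_0 + Δσ = 133 + 33.908 = 166.91 kPa.
Normally consolidated clay, so the full stress increment lies on the virgin compression line:
S_c = C_c·H/(1+e₀)·log₁₀(σ'_f/σ'_0) = 0.33×6.9/(1+0.97)×log₁₀(166.91/133)
    = 1.1558 × 0.098631 = 0.114 m

S_c ≈ 114 mm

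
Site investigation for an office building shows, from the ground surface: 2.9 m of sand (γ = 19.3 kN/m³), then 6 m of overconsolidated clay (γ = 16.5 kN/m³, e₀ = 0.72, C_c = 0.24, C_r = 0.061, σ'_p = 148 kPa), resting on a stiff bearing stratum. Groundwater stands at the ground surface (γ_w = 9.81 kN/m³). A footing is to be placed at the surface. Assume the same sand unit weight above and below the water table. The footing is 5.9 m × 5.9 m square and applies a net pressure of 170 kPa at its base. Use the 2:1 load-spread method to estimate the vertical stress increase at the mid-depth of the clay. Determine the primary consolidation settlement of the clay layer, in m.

S_c ≈ 0.059 m

Mid-depth of clay below the ground surface: z = 2.9 + 6/2 = 5.9 m.
Total vertical stress at mid-clay: σ_v = 19.3×2.9 + 16.5×3 = 105.47 kPa.
Pore pressure: u = 9.81×(5.9 − 0) = 57.879 kPa.
Initial effective stress: σ'_0 = σ_v − u = 105.47 − 57.879 = 47.591 kPa.
Stress increase at mid-clay by the 2:1 spreading method:
Δσ = qBL/((B+z)(L+z)) = 170×5.9×5.9/((5.9+5.9)(5.9+5.9)) = 42.5 kPa
Final effective stress: σ'_f = 47.591 + 42.5 = 90.091 kPa.
σ'_f = 90.091 ≤ σ'_p = 148 kPa, so the clay remains overconsolidated and only the recompression index applies:
S_c = C_r·H/(1+e₀)·log₁₀(σ'_f/σ'_0) = 0.061×6/1.72×log₁₀(90.091/47.591)
    = 0.21279 × 0.27716 = 0.05898 m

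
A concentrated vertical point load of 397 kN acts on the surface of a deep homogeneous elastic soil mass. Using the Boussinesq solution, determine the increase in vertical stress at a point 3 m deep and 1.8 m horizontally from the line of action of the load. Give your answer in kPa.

Boussinesq vertical stress below a point load on an elastic half-space:
Δσ_z = 3P/(2πz²) · [1 + (r/z)²]^(−5/2)
r/z = 1.8/3 = 0.6; [1+(r/z)²]^(−5/2) = 0.46361.
Δσ_z = 3×397/(2π×3²) × 0.46361 = 21.062 × 0.46361 = 9.765 kPa

Δσ_z ≈ 9.76 kPa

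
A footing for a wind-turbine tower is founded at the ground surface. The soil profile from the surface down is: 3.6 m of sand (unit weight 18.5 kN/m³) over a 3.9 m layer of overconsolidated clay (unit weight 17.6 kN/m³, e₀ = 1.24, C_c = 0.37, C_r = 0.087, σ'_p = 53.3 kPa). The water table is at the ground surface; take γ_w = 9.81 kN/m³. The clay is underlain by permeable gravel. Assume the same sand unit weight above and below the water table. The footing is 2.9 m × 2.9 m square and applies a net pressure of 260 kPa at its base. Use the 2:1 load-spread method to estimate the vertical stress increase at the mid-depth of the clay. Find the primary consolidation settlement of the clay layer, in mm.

Mid-depth of clay below the ground surface: z = 3.6 + 3.9/2 = 5.55 m.
Total vertical stress at mid-clay: σ_v = 18.5×3.6 + 17.6×1.95 = 100.92 kPa.
Pore pressure: u = 9.81×(5.55 − 0) = 54.446 kPa.
Initial effective stress: σ'_0 = σ_v − u = 100.92 − 54.446 = 46.474 kPa.
Stress increase at mid-clay by the 2:1 spreading method:
Δσ = qBL/((B+z)(L+z)) = 260×2.9×2.9/((2.9+5.55)(2.9+5.55)) = 30.624 kPa
Final effective stress: σ'_f = 46.474 + 30.624 = 77.098 kPa.
σ'_f = 77.098 > σ'_p = 53.3 kPa, so the stress path crosses the preconsolidation pressure — recompression up to σ'_p, then virgin compression beyond:
S_c = H/(1+e₀)·[C_r·log₁₀(σ'_p/σ'_0) + C_c·log₁₀(σ'_f/σ'_p)]
    = 3.9/2.24 × [0.087×log₁₀(53.3/46.474) + 0.37×log₁₀(77.098/53.3)]
    = 1.7411 × [0.005178 + 0.059317] = 0.1123 m

S_c ≈ 112 mm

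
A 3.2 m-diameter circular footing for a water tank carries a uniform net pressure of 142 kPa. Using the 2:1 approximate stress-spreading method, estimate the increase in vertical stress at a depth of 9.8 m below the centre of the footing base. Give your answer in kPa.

By the 2:1 method the load spreads at 1 horizontal : 2 vertical, so at depth z the loaded area has grown by z in each plan dimension:
Δσ ≈ qD²/(D+z)² = 142×3.2²/(3.2+9.8)² = 8.604 kPa

Δσ_z ≈ 8.6 kPa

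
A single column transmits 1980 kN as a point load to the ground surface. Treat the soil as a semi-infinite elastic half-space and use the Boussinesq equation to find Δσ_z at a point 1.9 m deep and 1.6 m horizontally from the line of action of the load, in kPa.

Boussinesq vertical stress below a point load on an elastic half-space:
Δσ_z = 3P/(2πz²) · [1 + (r/z)²]^(−5/2)
r/z = 1.6/1.9 = 0.84211; [1+(r/z)²]^(−5/2) = 0.26185.
Δσ_z = 3×1980/(2π×1.9²) × 0.26185 = 261.88 × 0.26185 = 68.57 kPa

Δσ_z ≈ 68.6 kPa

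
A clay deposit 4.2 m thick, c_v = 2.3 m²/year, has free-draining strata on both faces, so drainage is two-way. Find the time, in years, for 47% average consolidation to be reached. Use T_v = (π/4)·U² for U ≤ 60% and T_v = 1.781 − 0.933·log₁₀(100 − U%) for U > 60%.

t ≈ 0.333 years

Drainage path length: H_d = H/2 = 2.1 m (double drainage).
U ≤ 60%: T_v = (π/4)·U² = (π/4)×0.47² = 0.17349.
t = T_v·H_d²/c_v = 0.17349×2.1²/2.3 = 0.3326 years.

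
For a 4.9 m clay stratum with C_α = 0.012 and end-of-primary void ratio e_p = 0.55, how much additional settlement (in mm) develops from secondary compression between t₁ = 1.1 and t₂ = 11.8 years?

S_s ≈ 39.1 mm

Secondary compression: S_s = C_α·H/(1+e_p)·log₁₀(t₂/t₁)
S_s = 0.012×4.9/(1+0.55)×log₁₀(11.8/1.1)
    = 0.03794 × 1.03 = 0.03909 m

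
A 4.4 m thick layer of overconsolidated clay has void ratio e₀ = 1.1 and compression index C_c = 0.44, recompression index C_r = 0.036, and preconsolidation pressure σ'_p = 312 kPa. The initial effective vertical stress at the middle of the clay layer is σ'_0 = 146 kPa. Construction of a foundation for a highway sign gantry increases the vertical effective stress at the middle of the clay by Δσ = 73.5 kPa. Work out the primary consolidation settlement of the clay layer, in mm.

Final effective stress: σ'_f = 146 + 73.5 = 219.5 kPa.
σ'_f = 219.5 ≤ σ'_p = 312 kPa, so the clay remains overconsolidated and only the recompression index applies:
S_c = C_r·H/(1+e₀)·log₁₀(σ'_f/σ'_0) = 0.036×4.4/2.1×log₁₀(219.5/146)
    = 0.075427 × 0.17708 = 0.01336 m

S_c ≈ 13.4 mm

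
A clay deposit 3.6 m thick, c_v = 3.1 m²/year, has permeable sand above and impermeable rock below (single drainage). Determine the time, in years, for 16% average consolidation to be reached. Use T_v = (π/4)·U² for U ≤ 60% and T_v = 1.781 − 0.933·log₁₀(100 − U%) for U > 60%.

Drainage path length: H_d = H = 3.6 m (single drainage).
U ≤ 60%: T_v = (π/4)·U² = (π/4)×0.16² = 0.020106.
t = T_v·H_d²/c_v = 0.020106×3.6²/3.1 = 0.08406 years.

t ≈ 0.0841 years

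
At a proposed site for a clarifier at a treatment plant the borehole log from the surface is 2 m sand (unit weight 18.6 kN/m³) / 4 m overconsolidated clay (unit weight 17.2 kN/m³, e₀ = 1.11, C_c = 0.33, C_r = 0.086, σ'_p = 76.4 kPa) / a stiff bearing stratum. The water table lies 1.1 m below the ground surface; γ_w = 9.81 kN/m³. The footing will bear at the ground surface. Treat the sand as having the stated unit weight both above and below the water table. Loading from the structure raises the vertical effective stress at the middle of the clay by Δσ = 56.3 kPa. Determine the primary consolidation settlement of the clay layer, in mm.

S_c ≈ 112 mm

Mid-depth of clay below the ground surface: z = 2 + 4/2 = 4 m.
Total vertical stress at mid-clay: σ_v = 18.6×2 + 17.2×2 = 71.6 kPa.
Pore pressure: u = 9.81×(4 − 1.1) = 28.449 kPa.
Initial effective stress: σ'_0 = σ_v − u = 71.6 − 28.449 = 43.151 kPa.
Final effective stress: σ'_f = 43.151 + 56.3 = 99.451 kPa.
σ'_f = 99.451 > σ'_p = 76.4 kPa, so the stress path crosses the preconsolidation pressure — recompression up to σ'_p, then virgin compression beyond:
S_c = H/(1+e₀)·[C_r·log₁₀(σ'_p/σ'_0) + C_c·log₁₀(σ'_f/σ'_p)]
    = 4/2.11 × [0.086×log₁₀(76.4/43.151) + 0.33×log₁₀(99.451/76.4)]
    = 1.8957 × [0.021337 + 0.03779] = 0.1121 m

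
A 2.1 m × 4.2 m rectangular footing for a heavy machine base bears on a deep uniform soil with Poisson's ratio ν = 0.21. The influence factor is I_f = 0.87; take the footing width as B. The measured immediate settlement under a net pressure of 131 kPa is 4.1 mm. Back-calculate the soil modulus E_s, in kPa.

S_e = q·B·(1−ν²)/E_s · I_f  ⇒  E_s = q·B·(1−ν²)·I_f / S_e.
E_s = 131 × 2.1 × 0.9559 × 0.87 / 0.0041 = 55800 kPa

E_s ≈ 55800 kPa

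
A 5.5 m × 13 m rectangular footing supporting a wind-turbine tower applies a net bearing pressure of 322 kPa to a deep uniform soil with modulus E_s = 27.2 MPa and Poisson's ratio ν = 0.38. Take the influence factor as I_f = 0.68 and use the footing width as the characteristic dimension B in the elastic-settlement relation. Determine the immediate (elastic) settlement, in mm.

Immediate (elastic) settlement: S_e = q·B·(1−ν²)/E_s · I_f.
E_s = 27.2 MPa = 27200 kPa.
S_e = 322 × 5.5 × (1 − 0.38²) / 27200 × 0.68
    = 322 × 5.5 × 0.8556 / 27200 × 0.68
    = 0.03788 m = 37.88 mm

S_e ≈ 37.9 mm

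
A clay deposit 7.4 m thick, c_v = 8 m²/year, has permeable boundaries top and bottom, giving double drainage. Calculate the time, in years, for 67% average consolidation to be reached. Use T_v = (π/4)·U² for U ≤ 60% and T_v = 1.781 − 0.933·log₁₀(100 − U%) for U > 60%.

t ≈ 0.623 years

Drainage path length: H_d = H/2 = 3.7 m (double drainage).
U > 60%: T_v = 1.781 − 0.933·log₁₀(100 − 67) = 0.36423.
t = T_v·H_d²/c_v = 0.36423×3.7²/8 = 0.6233 years.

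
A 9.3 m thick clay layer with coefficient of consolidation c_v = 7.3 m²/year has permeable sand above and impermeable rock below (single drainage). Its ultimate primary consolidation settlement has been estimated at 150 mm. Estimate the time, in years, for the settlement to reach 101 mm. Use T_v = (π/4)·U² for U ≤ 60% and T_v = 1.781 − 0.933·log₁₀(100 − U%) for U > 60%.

t ≈ 4.36 years

Drainage path length: H_d = H = 9.3 m (single drainage).
U = S(t)/S_ult = 101/150 = 0.6733.
U > 60%: T_v = 1.781 − 0.933·log₁₀(100 − 67.333) = 0.36834.
t = T_v·H_d²/c_v = 0.36834×9.3²/7.3 = 4.364 years.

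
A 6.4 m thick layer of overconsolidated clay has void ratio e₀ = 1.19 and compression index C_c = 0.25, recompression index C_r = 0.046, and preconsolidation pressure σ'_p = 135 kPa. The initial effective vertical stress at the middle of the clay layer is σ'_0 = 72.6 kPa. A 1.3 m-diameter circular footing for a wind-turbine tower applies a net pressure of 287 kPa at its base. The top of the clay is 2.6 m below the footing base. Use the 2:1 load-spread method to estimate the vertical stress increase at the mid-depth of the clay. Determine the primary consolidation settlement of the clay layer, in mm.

S_c ≈ 7.27 mm

Mid-depth of clay below the footing base: z = 2.6 + 6.4/2 = 5.8 m.
Stress increase at mid-clay by the 2:1 spreading method:
Δσ ≈ qD²/(D+z)² = 287×1.3²/(1.3+5.8)² = 9.6217 kPa
Final effective stress: σ'_f = 72.6 + 9.6217 = 82.222 kPa.
σ'_f = 82.222 ≤ σ'_p = 135 kPa, so the clay remains overconsolidated and only the recompression index applies:
S_c = C_r·H/(1+e₀)·log₁₀(σ'_f/σ'_0) = 0.046×6.4/2.19×log₁₀(82.222/72.6)
    = 0.13443 × 0.054051 = 0.007266 m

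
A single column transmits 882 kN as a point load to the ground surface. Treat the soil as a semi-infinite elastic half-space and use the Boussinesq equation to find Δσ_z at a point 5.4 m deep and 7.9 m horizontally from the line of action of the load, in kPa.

Boussinesq vertical stress below a point load on an elastic half-space:
Δσ_z = 3P/(2πz²) · [1 + (r/z)²]^(−5/2)
r/z = 7.9/5.4 = 1.463; [1+(r/z)²]^(−5/2) = 0.057225.
Δσ_z = 3×882/(2π×5.4²) × 0.057225 = 14.442 × 0.057225 = 0.8264 kPa

Δσ_z ≈ 0.826 kPa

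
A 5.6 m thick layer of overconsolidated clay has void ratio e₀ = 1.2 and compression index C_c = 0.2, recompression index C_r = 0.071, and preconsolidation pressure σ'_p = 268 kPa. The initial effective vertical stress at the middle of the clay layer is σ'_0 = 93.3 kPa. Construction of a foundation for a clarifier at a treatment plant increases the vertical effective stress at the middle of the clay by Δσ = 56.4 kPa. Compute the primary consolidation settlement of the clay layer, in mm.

S_c ≈ 37.1 mm

Final effective stress: σ'_f = 93.3 + 56.4 = 149.7 kPa.
σ'_f = 149.7 ≤ σ'_p = 268 kPa, so the clay remains overconsolidated and only the recompression index applies:
S_c = C_r·H/(1+e₀)·log₁₀(σ'_f/σ'_0) = 0.071×5.6/2.2×log₁₀(149.7/93.3)
    = 0.18073 × 0.20534 = 0.03711 m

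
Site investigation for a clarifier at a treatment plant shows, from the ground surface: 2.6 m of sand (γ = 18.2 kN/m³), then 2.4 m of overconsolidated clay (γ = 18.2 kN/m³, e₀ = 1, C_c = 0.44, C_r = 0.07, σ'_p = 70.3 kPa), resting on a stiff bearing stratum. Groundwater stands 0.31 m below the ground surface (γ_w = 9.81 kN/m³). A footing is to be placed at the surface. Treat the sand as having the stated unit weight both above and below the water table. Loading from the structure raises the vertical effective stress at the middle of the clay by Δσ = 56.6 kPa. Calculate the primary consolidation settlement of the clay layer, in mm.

S_c ≈ 86 mm

Mid-depth of clay below the ground surface: z = 2.6 + 2.4/2 = 3.8 m.
Total vertical stress at mid-clay: σ_v = 18.2×2.6 + 18.2×1.2 = 69.16 kPa.
Pore pressure: u = 9.81×(3.8 − 0.31) = 34.237 kPa.
Initial effective stress: σ'_0 = σ_v − u = 69.16 − 34.237 = 34.923 kPa.
Final effective stress: σ'_f = 34.923 + 56.6 = 91.523 kPa.
σ'_f = 91.523 > σ'_p = 70.3 kPa, so the stress path crosses the preconsolidation pressure — recompression up to σ'_p, then virgin compression beyond:
S_c = H/(1+e₀)·[C_r·log₁₀(σ'_p/σ'_0) + C_c·log₁₀(σ'_f/σ'_p)]
    = 2.4/2 × [0.07×log₁₀(70.3/34.923) + 0.44×log₁₀(91.523/70.3)]
    = 1.2 × [0.021269 + 0.050413] = 0.08602 m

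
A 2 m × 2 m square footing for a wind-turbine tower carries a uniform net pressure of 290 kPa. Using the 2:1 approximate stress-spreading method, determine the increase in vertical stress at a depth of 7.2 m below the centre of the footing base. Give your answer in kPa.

Δσ_z ≈ 13.7 kPa

By the 2:1 method the load spreads at 1 horizontal : 2 vertical, so at depth z the loaded area has grown by z in each plan dimension:
Δσ = qBL/((B+z)(L+z)) = 290×2×2/((2+7.2)(2+7.2)) = 13.705 kPa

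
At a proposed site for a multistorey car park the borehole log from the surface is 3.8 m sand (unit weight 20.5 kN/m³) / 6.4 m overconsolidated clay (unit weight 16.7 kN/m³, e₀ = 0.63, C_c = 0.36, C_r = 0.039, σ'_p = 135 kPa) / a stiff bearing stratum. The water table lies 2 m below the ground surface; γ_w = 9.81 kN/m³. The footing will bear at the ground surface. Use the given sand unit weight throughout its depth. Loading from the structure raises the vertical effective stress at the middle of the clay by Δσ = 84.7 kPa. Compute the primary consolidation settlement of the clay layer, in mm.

Mid-depth of clay below the ground surface: z = 3.8 + 6.4/2 = 7 m.
Total vertical stress at mid-clay: σ_v = 20.5×3.8 + 16.7×3.2 = 131.34 kPa.
Pore pressure: u = 9.81×(7 − 2) = 49.05 kPa.
Initial effective stress: σ'_0 = σ_v − u = 131.34 − 49.05 = 82.29 kPa.
Final effective stress: σ'_f = 82.29 + 84.7 = 166.99 kPa.
σ'_f = 166.99 > σ'_p = 135 kPa, so the stress path crosses the preconsolidation pressure — recompression up to σ'_p, then virgin compression beyond:
S_c = H/(1+e₀)·[C_r·log₁₀(σ'_p/σ'_0) + C_c·log₁₀(σ'_f/σ'_p)]
    = 6.4/1.63 × [0.039×log₁₀(135/82.29) + 0.36×log₁₀(166.99/135)]
    = 3.9264 × [0.0083845 + 0.033248] = 0.1635 m

S_c ≈ 163 mm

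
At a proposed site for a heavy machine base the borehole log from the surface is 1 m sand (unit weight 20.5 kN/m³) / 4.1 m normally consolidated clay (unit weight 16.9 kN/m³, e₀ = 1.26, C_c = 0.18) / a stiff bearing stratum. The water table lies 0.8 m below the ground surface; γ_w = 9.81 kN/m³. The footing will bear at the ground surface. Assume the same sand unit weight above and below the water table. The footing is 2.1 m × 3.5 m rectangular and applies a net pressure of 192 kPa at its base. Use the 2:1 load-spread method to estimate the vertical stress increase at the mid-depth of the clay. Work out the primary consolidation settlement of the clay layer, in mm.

S_c ≈ 116 mm

Mid-depth of clay below the ground surface: z = 1 + 4.1/2 = 3.05 m.
Total vertical stress at mid-clay: σ_v = 20.5×1 + 16.9×2.05 = 55.145 kPa.
Pore pressure: u = 9.81×(3.05 − 0.8) = 22.073 kPa.
Initial effective stress: σ'_0 = σ_v − u = 55.145 − 22.073 = 33.072 kPa.
Stress increase at mid-clay by the 2:1 spreading method:
Δσ = qBL/((B+z)(L+z)) = 192×2.1×3.5/((2.1+3.05)(3.5+3.05)) = 41.835 kPa
Final effective stress: σ'_f = σ'_0 + Δσ = 33.072 + 41.835 = 74.907 kPa.
Normally consolidated clay, so the full stress increment lies on the virgin compression line:
S_c = C_c·H/(1+e₀)·log₁₀(σ'_f/σ'_0) = 0.18×4.1/(1+1.26)×log₁₀(74.907/33.072)
    = 0.32655 × 0.35506 = 0.1159 m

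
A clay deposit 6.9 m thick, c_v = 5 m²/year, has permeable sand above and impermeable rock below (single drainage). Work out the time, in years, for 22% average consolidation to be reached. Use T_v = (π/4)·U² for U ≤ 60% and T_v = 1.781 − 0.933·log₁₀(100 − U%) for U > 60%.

t ≈ 0.362 years

Drainage path length: H_d = H = 6.9 m (single drainage).
U ≤ 60%: T_v = (π/4)·U² = (π/4)×0.22² = 0.038013.
t = T_v·H_d²/c_v = 0.038013×6.9²/5 = 0.362 years.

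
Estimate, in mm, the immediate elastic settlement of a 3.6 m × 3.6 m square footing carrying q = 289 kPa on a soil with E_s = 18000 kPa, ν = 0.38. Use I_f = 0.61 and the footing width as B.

Immediate (elastic) settlement: S_e = q·B·(1−ν²)/E_s · I_f.
S_e = 289 × 3.6 × (1 − 0.38²) / 18000 × 0.61
    = 289 × 3.6 × 0.8556 / 18000 × 0.61
    = 0.03017 m = 30.17 mm

S_e ≈ 30.2 mm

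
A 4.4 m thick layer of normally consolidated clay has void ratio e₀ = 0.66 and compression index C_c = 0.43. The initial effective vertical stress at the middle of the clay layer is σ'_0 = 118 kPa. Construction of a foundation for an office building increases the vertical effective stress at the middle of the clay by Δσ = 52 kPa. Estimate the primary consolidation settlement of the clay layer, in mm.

Final effective stress: σ'_f = σ'_0 + Δσ = 118 + 52 = 170 kPa.
Normally consolidated clay, so the full stress increment lies on the virgin compression line:
S_c = C_c·H/(1+e₀)·log₁₀(σ'_f/σ'_0) = 0.43×4.4/(1+0.66)×log₁₀(170/118)
    = 1.1398 × 0.15857 = 0.1807 m

S_c ≈ 181 mm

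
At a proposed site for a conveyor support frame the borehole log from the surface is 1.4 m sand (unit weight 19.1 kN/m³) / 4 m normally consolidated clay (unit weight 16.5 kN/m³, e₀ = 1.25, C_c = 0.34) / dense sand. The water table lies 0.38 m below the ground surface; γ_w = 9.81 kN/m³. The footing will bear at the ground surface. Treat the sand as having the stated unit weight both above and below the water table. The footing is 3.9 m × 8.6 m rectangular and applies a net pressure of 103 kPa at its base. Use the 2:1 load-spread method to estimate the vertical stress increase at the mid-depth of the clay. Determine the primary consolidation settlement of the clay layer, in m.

Mid-depth of clay below the ground surface: z = 1.4 + 4/2 = 3.4 m.
Total vertical stress at mid-clay: σ_v = 19.1×1.4 + 16.5×2 = 59.74 kPa.
Pore pressure: u = 9.81×(3.4 − 0.38) = 29.626 kPa.
Initial effective stress: σ'_0 = σ_v − u = 59.74 − 29.626 = 30.114 kPa.
Stress increase at mid-clay by the 2:1 spreading method:
Δσ = qBL/((B+z)(L+z)) = 103×3.9×8.6/((3.9+3.4)(8.6+3.4)) = 39.436 kPa
Final effective stress: σ'_f = σ'_0 + Δσ = 30.114 + 39.436 = 69.55 kPa.
Normally consolidated clay, so the full stress increment lies on the virgin compression line:
S_c = C_c·H/(1+e₀)·log₁₀(σ'_f/σ'_0) = 0.34×4/(1+1.25)×log₁₀(69.55/30.114)
    = 0.60444 × 0.36353 = 0.2197 m

S_c ≈ 0.22 m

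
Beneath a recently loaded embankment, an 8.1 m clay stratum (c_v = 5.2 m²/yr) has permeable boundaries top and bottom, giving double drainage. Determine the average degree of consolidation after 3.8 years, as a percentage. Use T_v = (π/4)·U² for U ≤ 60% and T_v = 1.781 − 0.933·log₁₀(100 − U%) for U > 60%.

Drainage path length: H_d = H/2 = 4.05 m (double drainage).
T_v = c_v·t/H_d² = 5.2×3.8/4.05² = 1.2047.
T_v = 1.2047 corresponds to the U > 60% branch:
U = 1 − 10^((1.781 − T_v)/0.933)/100 = 0.9585

U ≈ 95.9 %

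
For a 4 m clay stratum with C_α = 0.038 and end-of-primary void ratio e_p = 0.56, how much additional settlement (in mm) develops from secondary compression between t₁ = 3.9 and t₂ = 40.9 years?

Secondary compression: S_s = C_α·H/(1+e_p)·log₁₀(t₂/t₁)
S_s = 0.038×4/(1+0.56)×log₁₀(40.9/3.9)
    = 0.09744 × 1.021 = 0.09945 m

S_s ≈ 99.4 mm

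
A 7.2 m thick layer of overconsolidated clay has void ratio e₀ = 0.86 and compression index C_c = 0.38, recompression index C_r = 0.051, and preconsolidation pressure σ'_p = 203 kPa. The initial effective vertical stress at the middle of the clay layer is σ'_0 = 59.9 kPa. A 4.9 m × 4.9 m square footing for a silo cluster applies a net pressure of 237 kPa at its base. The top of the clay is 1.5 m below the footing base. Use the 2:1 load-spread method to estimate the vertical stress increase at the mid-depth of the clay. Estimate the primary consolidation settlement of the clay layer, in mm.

S_c ≈ 57.3 mm

Mid-depth of clay below the footing base: z = 1.5 + 7.2/2 = 5.1 m.
Stress increase at mid-clay by the 2:1 spreading method:
Δσ = qBL/((B+z)(L+z)) = 237×4.9×4.9/((4.9+5.1)(4.9+5.1)) = 56.904 kPa
Final effective stress: σ'_f = 59.9 + 56.904 = 116.8 kPa.
σ'_f = 116.8 ≤ σ'_p = 203 kPa, so the clay remains overconsolidated and only the recompression index applies:
S_c = C_r·H/(1+e₀)·log₁₀(σ'_f/σ'_0) = 0.051×7.2/1.86×log₁₀(116.8/59.9)
    = 0.19742 × 0.29002 = 0.05726 m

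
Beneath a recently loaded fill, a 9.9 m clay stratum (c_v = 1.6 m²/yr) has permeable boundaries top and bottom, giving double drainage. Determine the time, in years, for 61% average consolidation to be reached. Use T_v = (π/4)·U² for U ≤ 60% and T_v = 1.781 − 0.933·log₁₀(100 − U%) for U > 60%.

Drainage path length: H_d = H/2 = 4.95 m (double drainage).
U > 60%: T_v = 1.781 − 0.933·log₁₀(100 − 61) = 0.29654.
t = T_v·H_d²/c_v = 0.29654×4.95²/1.6 = 4.541 years.

t ≈ 4.54 years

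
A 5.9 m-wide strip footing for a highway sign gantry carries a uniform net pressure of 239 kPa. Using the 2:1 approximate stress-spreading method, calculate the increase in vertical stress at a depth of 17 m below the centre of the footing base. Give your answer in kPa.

Δσ_z ≈ 61.6 kPa

By the 2:1 method the load spreads at 1 horizontal : 2 vertical, so at depth z the loaded area has grown by z in each plan dimension:
Δσ = qB/(B+z) = 239×5.9/(5.9+17) = 61.576 kPa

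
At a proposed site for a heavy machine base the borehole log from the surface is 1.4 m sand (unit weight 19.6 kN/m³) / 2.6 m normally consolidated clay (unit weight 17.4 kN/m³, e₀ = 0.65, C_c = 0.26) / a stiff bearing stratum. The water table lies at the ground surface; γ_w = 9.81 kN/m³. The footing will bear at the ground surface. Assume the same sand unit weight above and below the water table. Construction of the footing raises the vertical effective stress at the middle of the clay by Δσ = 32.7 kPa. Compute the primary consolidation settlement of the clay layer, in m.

S_c ≈ 0.155 m

Mid-depth of clay below the ground surface: z = 1.4 + 2.6/2 = 2.7 m.
Total vertical stress at mid-clay: σ_v = 19.6×1.4 + 17.4×1.3 = 50.06 kPa.
Pore pressure: u = 9.81×(2.7 − 0) = 26.487 kPa.
Initial effective stress: σ'_0 = σ_v − u = 50.06 − 26.487 = 23.573 kPa.
Final effective stress: σ'_f = σ'_0 + Δσ = 23.573 + 32.7 = 56.273 kPa.
Normally consolidated clay, so the full stress increment lies on the virgin compression line:
S_c = C_c·H/(1+e₀)·log₁₀(σ'_f/σ'_0) = 0.26×2.6/(1+0.65)×log₁₀(56.273/23.573)
    = 0.4097 × 0.37789 = 0.1548 m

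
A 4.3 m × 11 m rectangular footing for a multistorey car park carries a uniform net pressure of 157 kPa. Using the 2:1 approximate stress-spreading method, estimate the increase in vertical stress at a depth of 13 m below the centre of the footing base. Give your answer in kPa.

By the 2:1 method the load spreads at 1 horizontal : 2 vertical, so at depth z the loaded area has grown by z in each plan dimension:
Δσ = qBL/((B+z)(L+z)) = 157×4.3×11/((4.3+13)(11+13)) = 17.886 kPa

Δσ_z ≈ 17.9 kPa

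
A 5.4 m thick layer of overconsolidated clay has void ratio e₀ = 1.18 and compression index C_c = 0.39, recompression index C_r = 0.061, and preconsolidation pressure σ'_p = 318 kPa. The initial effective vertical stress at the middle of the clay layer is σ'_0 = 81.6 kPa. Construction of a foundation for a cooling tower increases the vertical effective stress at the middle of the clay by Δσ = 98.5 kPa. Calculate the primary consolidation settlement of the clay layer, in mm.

S_c ≈ 52 mm

Final effective stress: σ'_f = 81.6 + 98.5 = 180.1 kPa.
σ'_f = 180.1 ≤ σ'_p = 318 kPa, so the clay remains overconsolidated and only the recompression index applies:
S_c = C_r·H/(1+e₀)·log₁₀(σ'_f/σ'_0) = 0.061×5.4/2.18×log₁₀(180.1/81.6)
    = 0.1511 × 0.34382 = 0.05195 m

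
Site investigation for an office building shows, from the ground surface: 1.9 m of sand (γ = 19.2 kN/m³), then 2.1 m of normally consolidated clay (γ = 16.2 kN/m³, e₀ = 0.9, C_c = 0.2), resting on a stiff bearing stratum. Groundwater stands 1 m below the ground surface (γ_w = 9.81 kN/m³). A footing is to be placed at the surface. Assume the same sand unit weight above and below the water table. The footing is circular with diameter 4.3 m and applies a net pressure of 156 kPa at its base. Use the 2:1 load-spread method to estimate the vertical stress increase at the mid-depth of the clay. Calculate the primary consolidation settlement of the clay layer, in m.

Mid-depth of clay below the ground surface: z = 1.9 + 2.1/2 = 2.95 m.
Total vertical stress at mid-clay: σ_v = 19.2×1.9 + 16.2×1.05 = 53.49 kPa.
Pore pressure: u = 9.81×(2.95 − 1) = 19.13 kPa.
Initial effective stress: σ'_0 = σ_v − u = 53.49 − 19.13 = 34.36 kPa.
Stress increase at mid-clay by the 2:1 spreading method:
Δσ ≈ qD²/(D+z)² = 156×4.3²/(4.3+2.95)² = 54.876 kPa
Final effective stress: σ'_f = σ'_0 + Δσ = 34.36 + 54.876 = 89.236 kPa.
Normally consolidated clay, so the full stress increment lies on the virgin compression line:
S_c = C_c·H/(1+e₀)·log₁₀(σ'_f/σ'_0) = 0.2×2.1/(1+0.9)×log₁₀(89.236/34.36)
    = 0.22105 × 0.41449 = 0.09162 m

S_c ≈ 0.0916 m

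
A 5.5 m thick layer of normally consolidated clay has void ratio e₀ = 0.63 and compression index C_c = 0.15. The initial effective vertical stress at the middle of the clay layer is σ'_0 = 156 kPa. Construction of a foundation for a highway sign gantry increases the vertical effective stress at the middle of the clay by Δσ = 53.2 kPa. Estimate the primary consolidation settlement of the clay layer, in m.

Final effective stress: σ'_f = σ'_0 + Δσ = 156 + 53.2 = 209.2 kPa.
Normally consolidated clay, so the full stress increment lies on the virgin compression line:
S_c = C_c·H/(1+e₀)·log₁₀(σ'_f/σ'_0) = 0.15×5.5/(1+0.63)×log₁₀(209.2/156)
    = 0.50613 × 0.12744 = 0.0645 m

S_c ≈ 0.0645 m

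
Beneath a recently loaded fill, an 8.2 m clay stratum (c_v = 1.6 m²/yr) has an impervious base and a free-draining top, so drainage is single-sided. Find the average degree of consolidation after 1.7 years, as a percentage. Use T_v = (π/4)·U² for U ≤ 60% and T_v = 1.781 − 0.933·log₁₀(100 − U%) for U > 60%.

Drainage path length: H_d = H = 8.2 m (single drainage).
T_v = c_v·t/H_d² = 1.6×1.7/8.2² = 0.040452.
T_v = 0.040452 corresponds to the U ≤ 60% branch:
U = √(4T_v/π) = 0.2269

U ≈ 22.7 %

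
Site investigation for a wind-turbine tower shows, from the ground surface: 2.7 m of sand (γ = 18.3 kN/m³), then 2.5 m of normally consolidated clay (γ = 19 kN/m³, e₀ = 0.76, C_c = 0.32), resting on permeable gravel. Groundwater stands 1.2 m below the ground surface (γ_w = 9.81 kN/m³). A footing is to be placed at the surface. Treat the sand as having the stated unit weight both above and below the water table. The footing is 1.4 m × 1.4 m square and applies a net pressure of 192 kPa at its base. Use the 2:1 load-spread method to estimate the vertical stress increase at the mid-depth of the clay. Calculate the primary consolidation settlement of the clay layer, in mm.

S_c ≈ 49.5 mm

Mid-depth of clay below the ground surface: z = 2.7 + 2.5/2 = 3.95 m.
Total vertical stress at mid-clay: σ_v = 18.3×2.7 + 19×1.25 = 73.16 kPa.
Pore pressure: u = 9.81×(3.95 − 1.2) = 26.978 kPa.
Initial effective stress: σ'_0 = σ_v − u = 73.16 − 26.978 = 46.182 kPa.
Stress increase at mid-clay by the 2:1 spreading method:
Δσ = qBL/((B+z)(L+z)) = 192×1.4×1.4/((1.4+3.95)(1.4+3.95)) = 13.148 kPa
Final effective stress: σ'_f = σ'_0 + Δσ = 46.182 + 13.148 = 59.33 kPa.
Normally consolidated clay, so the full stress increment lies on the virgin compression line:
S_c = C_c·H/(1+e₀)·log₁₀(σ'_f/σ'_0) = 0.32×2.5/(1+0.76)×log₁₀(59.33/46.182)
    = 0.45455 × 0.1088 = 0.04946 m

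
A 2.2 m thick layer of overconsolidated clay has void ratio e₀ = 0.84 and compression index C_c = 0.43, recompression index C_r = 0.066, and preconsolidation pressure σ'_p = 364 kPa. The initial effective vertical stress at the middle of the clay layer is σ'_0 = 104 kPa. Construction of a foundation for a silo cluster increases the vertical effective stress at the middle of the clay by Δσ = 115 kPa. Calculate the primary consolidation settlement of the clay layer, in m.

S_c ≈ 0.0255 m

Final effective stress: σ'_f = 104 + 115 = 219 kPa.
σ'_f = 219 ≤ σ'_p = 364 kPa, so the clay remains overconsolidated and only the recompression index applies:
S_c = C_r·H/(1+e₀)·log₁₀(σ'_f/σ'_0) = 0.066×2.2/1.84×log₁₀(219/104)
    = 0.078916 × 0.32341 = 0.02552 m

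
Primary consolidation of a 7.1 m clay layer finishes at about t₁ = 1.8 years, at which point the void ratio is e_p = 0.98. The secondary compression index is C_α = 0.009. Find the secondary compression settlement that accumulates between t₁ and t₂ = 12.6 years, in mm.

Secondary compression: S_s = C_α·H/(1+e_p)·log₁₀(t₂/t₁)
S_s = 0.009×7.1/(1+0.98)×log₁₀(12.6/1.8)
    = 0.03227 × 0.8451 = 0.02727 m

S_s ≈ 27.3 mm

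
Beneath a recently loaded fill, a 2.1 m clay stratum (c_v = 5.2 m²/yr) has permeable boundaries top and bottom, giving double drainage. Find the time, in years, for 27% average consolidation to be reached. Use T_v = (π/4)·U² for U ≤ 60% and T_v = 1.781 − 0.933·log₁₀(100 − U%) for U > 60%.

Drainage path length: H_d = H/2 = 1.05 m (double drainage).
U ≤ 60%: T_v = (π/4)·U² = (π/4)×0.27² = 0.057256.
t = T_v·H_d²/c_v = 0.057256×1.05²/5.2 = 0.01214 years.

t ≈ 0.0121 years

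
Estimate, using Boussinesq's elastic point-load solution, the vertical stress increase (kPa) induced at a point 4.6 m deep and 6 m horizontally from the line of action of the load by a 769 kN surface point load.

Δσ_z ≈ 1.45 kPa

Boussinesq vertical stress below a point load on an elastic half-space:
Δσ_z = 3P/(2πz²) · [1 + (r/z)²]^(−5/2)
r/z = 6/4.6 = 1.3043; [1+(r/z)²]^(−5/2) = 0.083379.
Δσ_z = 3×769/(2π×4.6²) × 0.083379 = 17.352 × 0.083379 = 1.447 kPa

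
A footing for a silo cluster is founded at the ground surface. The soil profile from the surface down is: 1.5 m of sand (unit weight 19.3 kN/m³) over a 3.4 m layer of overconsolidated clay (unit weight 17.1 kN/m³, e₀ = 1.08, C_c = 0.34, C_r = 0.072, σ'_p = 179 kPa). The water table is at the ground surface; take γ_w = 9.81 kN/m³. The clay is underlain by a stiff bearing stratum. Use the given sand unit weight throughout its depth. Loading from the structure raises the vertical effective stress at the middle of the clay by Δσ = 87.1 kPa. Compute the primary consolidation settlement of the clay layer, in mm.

Mid-depth of clay below the ground surface: z = 1.5 + 3.4/2 = 3.2 m.
Total vertical stress at mid-clay: σ_v = 19.3×1.5 + 17.1×1.7 = 58.02 kPa.
Pore pressure: u = 9.81×(3.2 − 0) = 31.392 kPa.
Initial effective stress: σ'_0 = σ_v − u = 58.02 − 31.392 = 26.628 kPa.
Final effective stress: σ'_f = 26.628 + 87.1 = 113.73 kPa.
σ'_f = 113.73 ≤ σ'_p = 179 kPa, so the clay remains overconsolidated and only the recompression index applies:
S_c = C_r·H/(1+e₀)·log₁₀(σ'_f/σ'_0) = 0.072×3.4/2.08×log₁₀(113.73/26.628)
    = 0.11769 × 0.63054 = 0.07421 m

S_c ≈ 74.2 mm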